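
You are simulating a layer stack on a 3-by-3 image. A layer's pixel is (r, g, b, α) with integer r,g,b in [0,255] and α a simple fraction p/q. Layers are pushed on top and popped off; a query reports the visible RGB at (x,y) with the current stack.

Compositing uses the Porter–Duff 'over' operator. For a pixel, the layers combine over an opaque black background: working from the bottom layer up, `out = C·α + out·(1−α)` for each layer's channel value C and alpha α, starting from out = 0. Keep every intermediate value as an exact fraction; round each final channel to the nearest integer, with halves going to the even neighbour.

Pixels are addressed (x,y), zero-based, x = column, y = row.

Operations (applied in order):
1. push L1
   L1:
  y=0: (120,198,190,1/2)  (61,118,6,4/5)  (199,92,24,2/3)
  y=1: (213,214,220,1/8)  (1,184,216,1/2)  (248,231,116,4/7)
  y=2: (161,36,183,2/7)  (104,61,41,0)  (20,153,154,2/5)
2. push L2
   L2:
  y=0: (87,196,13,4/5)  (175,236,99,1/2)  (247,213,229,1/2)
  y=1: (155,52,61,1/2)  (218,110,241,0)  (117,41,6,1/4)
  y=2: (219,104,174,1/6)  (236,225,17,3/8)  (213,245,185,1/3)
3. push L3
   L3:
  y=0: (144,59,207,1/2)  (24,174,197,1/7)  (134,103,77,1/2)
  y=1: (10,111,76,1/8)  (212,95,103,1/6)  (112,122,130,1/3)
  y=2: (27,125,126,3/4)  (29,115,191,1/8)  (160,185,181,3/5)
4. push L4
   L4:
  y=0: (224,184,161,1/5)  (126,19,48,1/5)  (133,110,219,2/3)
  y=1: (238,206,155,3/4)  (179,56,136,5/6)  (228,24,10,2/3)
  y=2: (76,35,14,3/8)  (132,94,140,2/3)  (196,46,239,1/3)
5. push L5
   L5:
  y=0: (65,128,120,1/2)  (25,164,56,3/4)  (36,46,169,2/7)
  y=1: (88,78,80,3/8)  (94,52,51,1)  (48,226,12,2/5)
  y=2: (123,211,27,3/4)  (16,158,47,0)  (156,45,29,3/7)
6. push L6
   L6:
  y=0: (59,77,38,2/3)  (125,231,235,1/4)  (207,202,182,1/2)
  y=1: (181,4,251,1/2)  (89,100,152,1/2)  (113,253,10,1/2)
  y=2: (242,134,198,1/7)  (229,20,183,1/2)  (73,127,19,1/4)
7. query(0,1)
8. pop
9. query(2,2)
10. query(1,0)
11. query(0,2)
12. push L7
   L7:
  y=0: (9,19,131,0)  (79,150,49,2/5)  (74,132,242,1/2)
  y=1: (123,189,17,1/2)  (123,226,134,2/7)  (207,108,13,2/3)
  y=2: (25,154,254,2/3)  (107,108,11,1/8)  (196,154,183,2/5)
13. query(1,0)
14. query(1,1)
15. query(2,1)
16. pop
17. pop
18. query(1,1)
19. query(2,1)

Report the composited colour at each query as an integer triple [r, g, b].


query (0,1) [L1,L2,L3,L4,L5,L6] — begin 0,0,0
+L1 (α=1/8) → [213/8, 107/4, 55/2]
+L2 (α=1/2) → [1453/16, 315/8, 177/4]
+L3 (α=1/8) → [10331/128, 3093/64, 1543/32]
+L4 (α=3/4) → [101723/512, 42645/256, 16423/128]
+L5 (α=3/8) → [643783/4096, 273129/2048, 112835/1024]
+L6 (α=1/2) → [1385159/8192, 281321/4096, 369859/2048]
= [169, 69, 181]

(2,2) stack=L1,L2,L3,L4,L5; from [0,0,0]:
L1 α=2/5: [8, 306/5, 308/5]
L2 α=1/3: [229/3, 1837/15, 1541/15]
L3 α=3/5: [1898/15, 11999/75, 11227/75]
L4 α=1/3: [6736/45, 27448/225, 40379/225]
L5 α=3/7: [48004/315, 140167/1575, 181091/1575]
→ [152, 89, 115]

at x=1,y=0 over L1,L2,L3,L4,L5:
L1 α=4/5: [244/5, 472/5, 24/5]
L2 α=1/2: [1119/10, 826/5, 519/10]
L3 α=1/7: [3477/35, 5826/35, 2542/35]
L4 α=1/5: [18318/175, 23969/175, 11848/175]
L5 α=3/4: [31443/700, 110069/700, 10312/175]
rounded: [45, 157, 59]

at x=0,y=2 over L1,L2,L3,L4,L5:
after L1 α=2/7: [46, 72/7, 366/7]
after L2 α=1/6: [449/6, 544/21, 508/7]
after L3 α=3/4: [935/24, 8419/84, 1577/14]
after L4 α=3/8: [10147/192, 50915/672, 8473/112]
after L5 α=3/4: [80995/768, 476291/2688, 17545/448]
= [105, 177, 39]

query (1,0) [L1,L2,L3,L4,L5,L7] — begin 0,0,0
after L1 α=4/5: [244/5, 472/5, 24/5]
after L2 α=1/2: [1119/10, 826/5, 519/10]
after L3 α=1/7: [3477/35, 5826/35, 2542/35]
after L4 α=1/5: [18318/175, 23969/175, 11848/175]
after L5 α=3/4: [31443/700, 110069/700, 10312/175]
after L7 α=2/5: [204929/3500, 540207/3500, 48086/875]
= [59, 154, 55]

(1,1) stack=L1,L2,L3,L4,L5,L7; from [0,0,0]:
L1 α=1/2: [1/2, 92, 108]
L2 α=0: [1/2, 92, 108]
L3 α=1/6: [143/4, 185/2, 643/6]
L4 α=5/6: [1241/8, 745/12, 4723/36]
L5 α=1: [94, 52, 51]
L7 α=2/7: [716/7, 712/7, 523/7]
→ [102, 102, 75]

at x=2,y=1 over L1,L2,L3,L4,L5,L7:
L1 α=4/7: [992/7, 132, 464/7]
L2 α=1/4: [3795/28, 437/4, 717/14]
L3 α=1/3: [5363/42, 227/2, 1627/21]
L4 α=2/3: [24515/126, 323/6, 2047/63]
L5 α=2/5: [28547/210, 1227/10, 2551/105]
L7 α=2/3: [115487/630, 1129/10, 5281/315]
rounded: [183, 113, 17]

(1,1) stack=L1,L2,L3,L4; from [0,0,0]:
L1 α=1/2: [1/2, 92, 108]
L2 α=0: [1/2, 92, 108]
L3 α=1/6: [143/4, 185/2, 643/6]
L4 α=5/6: [1241/8, 745/12, 4723/36]
→ [155, 62, 131]

(2,1) stack=L1,L2,L3,L4; from [0,0,0]:
after L1 α=4/7: [992/7, 132, 464/7]
after L2 α=1/4: [3795/28, 437/4, 717/14]
after L3 α=1/3: [5363/42, 227/2, 1627/21]
after L4 α=2/3: [24515/126, 323/6, 2047/63]
= [195, 54, 32]


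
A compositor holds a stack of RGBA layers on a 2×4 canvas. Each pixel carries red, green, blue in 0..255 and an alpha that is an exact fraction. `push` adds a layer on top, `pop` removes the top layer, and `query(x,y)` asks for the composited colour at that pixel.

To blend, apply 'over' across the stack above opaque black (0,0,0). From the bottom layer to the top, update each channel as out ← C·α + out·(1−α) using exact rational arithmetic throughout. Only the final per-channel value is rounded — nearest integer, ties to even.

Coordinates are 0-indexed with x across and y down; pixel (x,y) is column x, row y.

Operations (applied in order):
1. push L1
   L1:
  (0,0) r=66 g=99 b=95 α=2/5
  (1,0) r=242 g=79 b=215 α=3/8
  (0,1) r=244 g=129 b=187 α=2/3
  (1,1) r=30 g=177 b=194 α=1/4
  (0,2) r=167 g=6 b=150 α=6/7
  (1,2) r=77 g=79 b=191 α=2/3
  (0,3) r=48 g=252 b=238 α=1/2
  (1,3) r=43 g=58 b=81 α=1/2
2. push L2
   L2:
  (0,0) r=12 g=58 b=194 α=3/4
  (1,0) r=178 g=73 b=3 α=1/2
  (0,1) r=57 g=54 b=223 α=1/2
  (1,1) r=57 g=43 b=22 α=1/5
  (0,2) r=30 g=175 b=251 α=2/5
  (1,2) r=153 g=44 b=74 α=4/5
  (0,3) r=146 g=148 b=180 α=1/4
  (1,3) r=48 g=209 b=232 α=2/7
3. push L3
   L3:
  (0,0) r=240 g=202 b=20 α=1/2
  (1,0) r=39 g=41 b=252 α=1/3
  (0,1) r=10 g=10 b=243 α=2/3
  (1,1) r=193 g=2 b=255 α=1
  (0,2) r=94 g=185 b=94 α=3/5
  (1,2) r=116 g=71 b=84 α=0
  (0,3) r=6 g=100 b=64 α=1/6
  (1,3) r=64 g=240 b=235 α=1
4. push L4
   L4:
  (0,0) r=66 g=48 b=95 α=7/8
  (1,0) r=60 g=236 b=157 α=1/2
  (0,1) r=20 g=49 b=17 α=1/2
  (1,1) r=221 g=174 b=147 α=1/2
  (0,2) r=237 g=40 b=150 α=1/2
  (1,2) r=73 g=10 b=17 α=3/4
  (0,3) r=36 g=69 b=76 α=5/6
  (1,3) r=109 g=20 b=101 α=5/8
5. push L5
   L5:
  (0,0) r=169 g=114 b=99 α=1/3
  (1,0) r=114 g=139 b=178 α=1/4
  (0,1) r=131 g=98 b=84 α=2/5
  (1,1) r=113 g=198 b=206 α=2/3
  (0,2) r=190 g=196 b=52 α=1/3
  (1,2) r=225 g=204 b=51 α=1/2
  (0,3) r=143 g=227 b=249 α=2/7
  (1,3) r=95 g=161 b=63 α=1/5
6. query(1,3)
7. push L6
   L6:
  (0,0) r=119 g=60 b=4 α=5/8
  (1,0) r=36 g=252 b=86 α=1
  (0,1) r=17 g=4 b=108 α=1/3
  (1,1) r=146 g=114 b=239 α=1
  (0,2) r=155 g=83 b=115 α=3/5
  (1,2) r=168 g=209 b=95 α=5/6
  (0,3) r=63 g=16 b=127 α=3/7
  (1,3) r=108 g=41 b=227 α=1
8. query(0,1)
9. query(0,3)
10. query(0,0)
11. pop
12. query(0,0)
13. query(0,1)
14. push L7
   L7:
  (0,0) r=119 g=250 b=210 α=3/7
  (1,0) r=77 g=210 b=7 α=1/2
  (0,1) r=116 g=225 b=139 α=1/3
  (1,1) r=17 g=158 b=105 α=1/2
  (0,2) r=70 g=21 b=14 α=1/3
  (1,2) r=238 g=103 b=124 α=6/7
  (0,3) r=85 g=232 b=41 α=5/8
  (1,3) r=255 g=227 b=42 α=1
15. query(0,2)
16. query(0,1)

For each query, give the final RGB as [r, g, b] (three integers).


(1,3) stack=L1,L2,L3,L4,L5; from [0,0,0]:
after L1 α=1/2: [43/2, 29, 81/2]
after L2 α=2/7: [407/14, 563/7, 1333/14]
after L3 α=1: [64, 240, 235]
after L4 α=5/8: [737/8, 205/2, 605/4]
after L5 α=1/5: [927/10, 571/5, 668/5]
→ [93, 114, 134]

at x=0,y=1 over L1,L2,L3,L4,L5,L6:
+L1 (α=2/3) → [488/3, 86, 374/3]
+L2 (α=1/2) → [659/6, 70, 1043/6]
+L3 (α=2/3) → [779/18, 30, 3959/18]
+L4 (α=1/2) → [1139/36, 79/2, 4265/36]
+L5 (α=2/5) → [4283/60, 629/10, 6281/60]
+L6 (α=1/3) → [4793/90, 649/15, 9521/90]
→ [53, 43, 106]

at x=0,y=3 over L1,L2,L3,L4,L5,L6:
+L1 (α=1/2) → [24, 126, 119]
+L2 (α=1/4) → [109/2, 263/2, 537/4]
+L3 (α=1/6) → [557/12, 505/4, 2941/24]
+L4 (α=5/6) → [2717/72, 1885/24, 12061/144]
+L5 (α=2/7) → [34177/504, 2903/24, 132017/1008]
+L6 (α=3/7) → [57991/882, 3191/42, 228029/1764]
→ [66, 76, 129]

query (0,0) [L1,L2,L3,L4,L5,L6] — begin 0,0,0
after L1 α=2/5: [132/5, 198/5, 38]
after L2 α=3/4: [78/5, 267/5, 155]
after L3 α=1/2: [639/5, 1277/10, 175/2]
after L4 α=7/8: [2949/40, 4637/80, 1505/16]
after L5 α=1/3: [6329/60, 9197/120, 2297/24]
after L6 α=5/8: [18229/160, 21197/320, 2457/64]
→ [114, 66, 38]

query (0,0) [L1,L2,L3,L4,L5] — begin 0,0,0
after L1 α=2/5: [132/5, 198/5, 38]
after L2 α=3/4: [78/5, 267/5, 155]
after L3 α=1/2: [639/5, 1277/10, 175/2]
after L4 α=7/8: [2949/40, 4637/80, 1505/16]
after L5 α=1/3: [6329/60, 9197/120, 2297/24]
= [105, 77, 96]

at x=0,y=1 over L1,L2,L3,L4,L5:
+L1 (α=2/3) → [488/3, 86, 374/3]
+L2 (α=1/2) → [659/6, 70, 1043/6]
+L3 (α=2/3) → [779/18, 30, 3959/18]
+L4 (α=1/2) → [1139/36, 79/2, 4265/36]
+L5 (α=2/5) → [4283/60, 629/10, 6281/60]
rounded: [71, 63, 105]

at x=0,y=2 over L1,L2,L3,L4,L5,L7:
after L1 α=6/7: [1002/7, 36/7, 900/7]
after L2 α=2/5: [3426/35, 2558/35, 6214/35]
after L3 α=3/5: [16722/175, 24541/175, 22298/175]
after L4 α=1/2: [58197/350, 31541/350, 24274/175]
after L5 α=1/3: [91447/525, 21947/175, 19216/175]
after L7 α=1/3: [219644/1575, 47569/525, 40882/525]
= [139, 91, 78]

at x=0,y=1 over L1,L2,L3,L4,L5,L7:
L1 α=2/3: [488/3, 86, 374/3]
L2 α=1/2: [659/6, 70, 1043/6]
L3 α=2/3: [779/18, 30, 3959/18]
L4 α=1/2: [1139/36, 79/2, 4265/36]
L5 α=2/5: [4283/60, 629/10, 6281/60]
L7 α=1/3: [7763/90, 1754/15, 10451/90]
→ [86, 117, 116]


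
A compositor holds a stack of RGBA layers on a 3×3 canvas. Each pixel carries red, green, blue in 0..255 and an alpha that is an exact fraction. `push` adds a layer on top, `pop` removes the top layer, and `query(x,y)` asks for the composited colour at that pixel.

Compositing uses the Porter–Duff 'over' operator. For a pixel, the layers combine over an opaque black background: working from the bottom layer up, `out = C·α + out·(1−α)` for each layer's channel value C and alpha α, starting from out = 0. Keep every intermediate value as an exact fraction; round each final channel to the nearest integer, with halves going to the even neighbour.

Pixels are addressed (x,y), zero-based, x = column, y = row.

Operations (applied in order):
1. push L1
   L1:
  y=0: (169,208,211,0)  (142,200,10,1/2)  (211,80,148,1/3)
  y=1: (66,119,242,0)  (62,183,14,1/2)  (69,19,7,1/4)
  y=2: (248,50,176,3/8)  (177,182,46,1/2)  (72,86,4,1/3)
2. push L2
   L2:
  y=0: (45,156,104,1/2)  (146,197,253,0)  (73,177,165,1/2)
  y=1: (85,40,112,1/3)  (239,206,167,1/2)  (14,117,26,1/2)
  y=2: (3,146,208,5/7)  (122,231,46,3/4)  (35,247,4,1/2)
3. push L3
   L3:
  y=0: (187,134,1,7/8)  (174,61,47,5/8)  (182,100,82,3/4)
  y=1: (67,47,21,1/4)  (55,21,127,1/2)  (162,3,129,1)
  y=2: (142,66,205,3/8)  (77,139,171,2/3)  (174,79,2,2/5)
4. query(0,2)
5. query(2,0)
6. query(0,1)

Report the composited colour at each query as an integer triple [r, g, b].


query (0,2) [L1,L2,L3] — begin 0,0,0
+L1 (α=3/8) → [93, 75/4, 66]
+L2 (α=5/7) → [201/7, 1535/14, 1172/7]
+L3 (α=3/8) → [3987/56, 10447/112, 10165/56]
→ [71, 93, 182]

at x=2,y=0 over L1,L2,L3:
+L1 (α=1/3) → [211/3, 80/3, 148/3]
+L2 (α=1/2) → [215/3, 611/6, 643/6]
+L3 (α=3/4) → [1853/12, 2411/24, 2119/24]
rounded: [154, 100, 88]

at x=0,y=1 over L1,L2,L3:
L1 α=0: [0, 0, 0]
L2 α=1/3: [85/3, 40/3, 112/3]
L3 α=1/4: [38, 87/4, 133/4]
= [38, 22, 33]


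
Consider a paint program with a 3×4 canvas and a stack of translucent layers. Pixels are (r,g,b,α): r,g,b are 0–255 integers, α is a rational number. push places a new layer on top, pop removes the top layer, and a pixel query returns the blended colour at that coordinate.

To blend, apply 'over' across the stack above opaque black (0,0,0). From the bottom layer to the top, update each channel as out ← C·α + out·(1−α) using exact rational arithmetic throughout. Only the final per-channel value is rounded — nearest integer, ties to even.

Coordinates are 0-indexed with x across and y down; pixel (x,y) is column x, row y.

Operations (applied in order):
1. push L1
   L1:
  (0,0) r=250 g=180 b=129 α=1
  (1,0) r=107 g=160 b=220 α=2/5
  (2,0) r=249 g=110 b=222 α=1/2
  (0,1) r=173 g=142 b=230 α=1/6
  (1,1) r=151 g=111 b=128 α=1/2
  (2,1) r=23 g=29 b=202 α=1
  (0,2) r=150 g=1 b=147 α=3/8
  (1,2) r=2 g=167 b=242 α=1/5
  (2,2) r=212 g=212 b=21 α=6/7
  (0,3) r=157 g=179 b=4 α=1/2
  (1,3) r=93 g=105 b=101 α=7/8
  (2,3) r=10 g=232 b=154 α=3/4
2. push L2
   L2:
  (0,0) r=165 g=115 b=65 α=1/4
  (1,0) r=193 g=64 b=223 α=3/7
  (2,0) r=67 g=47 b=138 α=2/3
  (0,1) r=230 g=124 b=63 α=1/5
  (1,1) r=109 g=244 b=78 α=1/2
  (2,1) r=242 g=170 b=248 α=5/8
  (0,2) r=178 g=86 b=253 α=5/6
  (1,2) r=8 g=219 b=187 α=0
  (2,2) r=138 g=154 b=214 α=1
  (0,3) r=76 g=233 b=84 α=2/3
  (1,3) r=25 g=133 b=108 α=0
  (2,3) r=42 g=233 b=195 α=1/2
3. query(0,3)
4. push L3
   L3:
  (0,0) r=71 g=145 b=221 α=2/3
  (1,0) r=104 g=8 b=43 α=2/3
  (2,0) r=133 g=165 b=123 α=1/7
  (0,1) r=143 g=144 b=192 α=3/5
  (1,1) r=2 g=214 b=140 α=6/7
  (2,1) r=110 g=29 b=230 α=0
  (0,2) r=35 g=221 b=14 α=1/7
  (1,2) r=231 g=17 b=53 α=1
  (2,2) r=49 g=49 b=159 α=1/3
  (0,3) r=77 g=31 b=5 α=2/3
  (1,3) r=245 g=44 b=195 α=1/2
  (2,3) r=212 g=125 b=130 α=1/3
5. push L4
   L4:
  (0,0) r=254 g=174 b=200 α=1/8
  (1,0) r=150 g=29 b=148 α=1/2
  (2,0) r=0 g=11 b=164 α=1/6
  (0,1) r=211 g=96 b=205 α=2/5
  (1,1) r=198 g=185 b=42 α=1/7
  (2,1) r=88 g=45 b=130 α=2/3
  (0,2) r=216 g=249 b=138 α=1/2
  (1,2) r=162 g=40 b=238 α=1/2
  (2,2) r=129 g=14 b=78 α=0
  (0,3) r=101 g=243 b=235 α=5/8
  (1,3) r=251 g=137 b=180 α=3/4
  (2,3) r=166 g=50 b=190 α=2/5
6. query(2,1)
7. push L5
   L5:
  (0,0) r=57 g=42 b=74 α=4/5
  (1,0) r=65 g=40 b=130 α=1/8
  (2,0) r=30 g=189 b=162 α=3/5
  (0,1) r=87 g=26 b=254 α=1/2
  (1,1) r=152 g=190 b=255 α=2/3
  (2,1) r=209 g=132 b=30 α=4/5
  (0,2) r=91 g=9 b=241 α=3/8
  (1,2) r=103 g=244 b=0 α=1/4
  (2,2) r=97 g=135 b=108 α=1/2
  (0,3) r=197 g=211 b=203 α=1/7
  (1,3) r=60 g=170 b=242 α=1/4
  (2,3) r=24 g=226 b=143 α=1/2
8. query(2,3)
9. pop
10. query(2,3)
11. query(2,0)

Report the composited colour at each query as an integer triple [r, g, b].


(0,3) stack=L1,L2; from [0,0,0]:
L1 α=1/2: [157/2, 179/2, 2]
L2 α=2/3: [461/6, 1111/6, 170/3]
rounded: [77, 185, 57]

(2,1) stack=L1,L2,L3,L4; from [0,0,0]:
L1 α=1: [23, 29, 202]
L2 α=5/8: [1279/8, 937/8, 923/4]
L3 α=0: [1279/8, 937/8, 923/4]
L4 α=2/3: [2687/24, 1657/24, 1963/12]
rounded: [112, 69, 164]

(2,3) stack=L1,L2,L3,L4,L5; from [0,0,0]:
L1 α=3/4: [15/2, 174, 231/2]
L2 α=1/2: [99/4, 407/2, 621/4]
L3 α=1/3: [523/6, 532/3, 881/6]
L4 α=2/5: [1187/10, 632/5, 1641/10]
L5 α=1/2: [1427/20, 881/5, 3071/20]
= [71, 176, 154]

(2,3) stack=L1,L2,L3,L4; from [0,0,0]:
after L1 α=3/4: [15/2, 174, 231/2]
after L2 α=1/2: [99/4, 407/2, 621/4]
after L3 α=1/3: [523/6, 532/3, 881/6]
after L4 α=2/5: [1187/10, 632/5, 1641/10]
= [119, 126, 164]

at x=2,y=0 over L1,L2,L3,L4:
L1 α=1/2: [249/2, 55, 111]
L2 α=2/3: [517/6, 149/3, 129]
L3 α=1/7: [650/7, 463/7, 897/7]
L4 α=1/6: [1625/21, 1196/21, 5633/42]
rounded: [77, 57, 134]


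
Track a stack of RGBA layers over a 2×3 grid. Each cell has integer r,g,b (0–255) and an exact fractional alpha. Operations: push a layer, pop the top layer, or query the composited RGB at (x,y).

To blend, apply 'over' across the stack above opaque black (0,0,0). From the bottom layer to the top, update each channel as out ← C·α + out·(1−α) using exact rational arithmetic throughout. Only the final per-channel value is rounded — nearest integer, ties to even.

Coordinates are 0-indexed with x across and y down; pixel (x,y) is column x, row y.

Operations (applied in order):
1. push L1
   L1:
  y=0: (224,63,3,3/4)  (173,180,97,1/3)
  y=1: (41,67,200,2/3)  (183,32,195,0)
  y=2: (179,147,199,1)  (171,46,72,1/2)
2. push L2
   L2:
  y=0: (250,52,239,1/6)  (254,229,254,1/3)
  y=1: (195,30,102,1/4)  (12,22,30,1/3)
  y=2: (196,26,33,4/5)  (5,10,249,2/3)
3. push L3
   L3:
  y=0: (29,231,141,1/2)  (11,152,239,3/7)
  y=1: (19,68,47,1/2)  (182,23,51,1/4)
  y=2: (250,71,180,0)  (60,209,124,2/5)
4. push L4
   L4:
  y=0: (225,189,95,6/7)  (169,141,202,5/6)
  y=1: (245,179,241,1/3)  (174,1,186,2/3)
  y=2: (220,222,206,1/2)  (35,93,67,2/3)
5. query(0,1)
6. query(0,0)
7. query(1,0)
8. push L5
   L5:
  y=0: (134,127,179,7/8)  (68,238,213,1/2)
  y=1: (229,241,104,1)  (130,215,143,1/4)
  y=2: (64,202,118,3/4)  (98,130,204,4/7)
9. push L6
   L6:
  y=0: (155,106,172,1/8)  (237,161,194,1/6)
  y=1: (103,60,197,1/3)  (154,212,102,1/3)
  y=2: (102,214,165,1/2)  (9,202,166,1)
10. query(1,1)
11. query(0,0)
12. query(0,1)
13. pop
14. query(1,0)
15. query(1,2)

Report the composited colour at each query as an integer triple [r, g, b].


at x=0,y=1 over L1,L2,L3,L4:
after L1 α=2/3: [82/3, 134/3, 400/3]
after L2 α=1/4: [277/4, 41, 251/2]
after L3 α=1/2: [353/8, 109/2, 345/4]
after L4 α=1/3: [1333/12, 96, 827/6]
rounded: [111, 96, 138]

at x=0,y=0 over L1,L2,L3,L4:
L1 α=3/4: [168, 189/4, 9/4]
L2 α=1/6: [545/3, 1153/24, 1001/24]
L3 α=1/2: [316/3, 6697/48, 4385/48]
L4 α=6/7: [4366/21, 61129/336, 4535/48]
→ [208, 182, 94]

(1,0) stack=L1,L2,L3,L4; from [0,0,0]:
after L1 α=1/3: [173/3, 60, 97/3]
after L2 α=1/3: [1108/9, 349/3, 956/9]
after L3 α=3/7: [4729/63, 2764/21, 10277/63]
after L4 α=5/6: [28982/189, 17569/126, 73907/378]
rounded: [153, 139, 196]

at x=1,y=1 over L1,L2,L3,L4,L5,L6:
after L1 α=0: [0, 0, 0]
after L2 α=1/3: [4, 22/3, 10]
after L3 α=1/4: [97/2, 45/4, 81/4]
after L4 α=2/3: [793/6, 53/12, 523/4]
after L5 α=1/4: [1053/8, 913/16, 2141/16]
after L6 α=1/3: [1669/12, 2609/24, 2957/24]
→ [139, 109, 123]

(0,0) stack=L1,L2,L3,L4,L5,L6; from [0,0,0]:
+L1 (α=3/4) → [168, 189/4, 9/4]
+L2 (α=1/6) → [545/3, 1153/24, 1001/24]
+L3 (α=1/2) → [316/3, 6697/48, 4385/48]
+L4 (α=6/7) → [4366/21, 61129/336, 4535/48]
+L5 (α=7/8) → [3008/21, 359833/2688, 64679/384]
+L6 (α=1/8) → [3473/24, 400537/3072, 518801/3072]
→ [145, 130, 169]

at x=0,y=1 over L1,L2,L3,L4,L5,L6:
after L1 α=2/3: [82/3, 134/3, 400/3]
after L2 α=1/4: [277/4, 41, 251/2]
after L3 α=1/2: [353/8, 109/2, 345/4]
after L4 α=1/3: [1333/12, 96, 827/6]
after L5 α=1: [229, 241, 104]
after L6 α=1/3: [187, 542/3, 135]
rounded: [187, 181, 135]

at x=1,y=0 over L1,L2,L3,L4,L5:
+L1 (α=1/3) → [173/3, 60, 97/3]
+L2 (α=1/3) → [1108/9, 349/3, 956/9]
+L3 (α=3/7) → [4729/63, 2764/21, 10277/63]
+L4 (α=5/6) → [28982/189, 17569/126, 73907/378]
+L5 (α=1/2) → [20917/189, 47557/252, 154421/756]
= [111, 189, 204]

(1,2) stack=L1,L2,L3,L4,L5; from [0,0,0]:
L1 α=1/2: [171/2, 23, 36]
L2 α=2/3: [191/6, 43/3, 178]
L3 α=2/5: [431/10, 461/5, 782/5]
L4 α=2/3: [377/10, 1391/15, 484/5]
L5 α=4/7: [5051/70, 3991/35, 5532/35]
= [72, 114, 158]


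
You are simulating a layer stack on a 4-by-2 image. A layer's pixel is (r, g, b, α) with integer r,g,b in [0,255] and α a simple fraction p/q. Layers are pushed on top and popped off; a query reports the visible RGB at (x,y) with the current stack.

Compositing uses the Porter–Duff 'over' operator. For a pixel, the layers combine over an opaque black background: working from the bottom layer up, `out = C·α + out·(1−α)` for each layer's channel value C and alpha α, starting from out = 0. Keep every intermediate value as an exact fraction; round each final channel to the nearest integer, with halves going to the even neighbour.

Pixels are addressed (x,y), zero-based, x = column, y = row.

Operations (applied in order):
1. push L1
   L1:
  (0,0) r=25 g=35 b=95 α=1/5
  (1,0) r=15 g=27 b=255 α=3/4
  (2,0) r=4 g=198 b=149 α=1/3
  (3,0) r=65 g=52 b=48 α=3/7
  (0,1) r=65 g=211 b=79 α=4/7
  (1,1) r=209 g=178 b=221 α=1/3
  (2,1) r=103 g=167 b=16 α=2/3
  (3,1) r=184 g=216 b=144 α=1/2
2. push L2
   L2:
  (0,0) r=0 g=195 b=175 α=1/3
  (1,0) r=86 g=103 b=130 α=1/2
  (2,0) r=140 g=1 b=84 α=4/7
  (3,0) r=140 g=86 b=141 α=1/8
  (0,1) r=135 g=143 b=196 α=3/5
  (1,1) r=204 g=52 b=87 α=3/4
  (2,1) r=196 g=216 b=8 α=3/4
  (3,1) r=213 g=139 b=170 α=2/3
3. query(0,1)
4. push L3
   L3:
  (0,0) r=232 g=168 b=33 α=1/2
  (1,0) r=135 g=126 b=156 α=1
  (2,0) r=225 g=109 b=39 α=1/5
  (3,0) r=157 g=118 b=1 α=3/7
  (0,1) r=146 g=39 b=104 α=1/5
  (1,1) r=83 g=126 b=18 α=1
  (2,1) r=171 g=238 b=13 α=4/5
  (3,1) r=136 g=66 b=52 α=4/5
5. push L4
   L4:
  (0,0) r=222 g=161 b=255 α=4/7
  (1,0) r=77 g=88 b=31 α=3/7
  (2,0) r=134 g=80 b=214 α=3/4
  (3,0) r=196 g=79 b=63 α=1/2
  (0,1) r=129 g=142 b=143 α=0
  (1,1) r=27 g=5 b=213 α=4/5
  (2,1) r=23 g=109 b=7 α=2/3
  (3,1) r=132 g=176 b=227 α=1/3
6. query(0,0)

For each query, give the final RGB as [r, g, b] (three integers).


at x=0,y=1 over L1,L2:
after L1 α=4/7: [260/7, 844/7, 316/7]
after L2 α=3/5: [671/7, 4691/35, 4748/35]
rounded: [96, 134, 136]

(0,0) stack=L1,L2,L3,L4; from [0,0,0]:
after L1 α=1/5: [5, 7, 19]
after L2 α=1/3: [10/3, 209/3, 71]
after L3 α=1/2: [353/3, 713/6, 52]
after L4 α=4/7: [1241/7, 2001/14, 168]
→ [177, 143, 168]


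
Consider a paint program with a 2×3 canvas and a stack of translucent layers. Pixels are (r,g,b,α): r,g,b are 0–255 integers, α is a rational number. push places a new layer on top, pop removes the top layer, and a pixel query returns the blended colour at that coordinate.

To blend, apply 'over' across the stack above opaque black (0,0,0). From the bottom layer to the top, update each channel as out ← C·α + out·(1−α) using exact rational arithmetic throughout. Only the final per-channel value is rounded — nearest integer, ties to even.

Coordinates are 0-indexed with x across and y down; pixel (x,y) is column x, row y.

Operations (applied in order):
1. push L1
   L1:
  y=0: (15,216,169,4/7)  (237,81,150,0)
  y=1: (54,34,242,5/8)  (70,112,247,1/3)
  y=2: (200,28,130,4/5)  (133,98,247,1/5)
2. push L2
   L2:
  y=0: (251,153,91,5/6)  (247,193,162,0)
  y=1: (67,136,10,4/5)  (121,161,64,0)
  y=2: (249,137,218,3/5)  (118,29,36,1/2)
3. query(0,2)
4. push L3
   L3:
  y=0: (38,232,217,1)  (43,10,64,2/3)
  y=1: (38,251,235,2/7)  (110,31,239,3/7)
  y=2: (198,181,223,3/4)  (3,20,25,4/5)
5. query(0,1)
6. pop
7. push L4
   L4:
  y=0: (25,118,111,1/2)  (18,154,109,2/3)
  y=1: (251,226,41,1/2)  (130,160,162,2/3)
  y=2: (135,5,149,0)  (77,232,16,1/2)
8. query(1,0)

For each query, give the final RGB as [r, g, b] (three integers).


at x=0,y=2 over L1,L2:
+L1 (α=4/5) → [160, 112/5, 104]
+L2 (α=3/5) → [1067/5, 2279/25, 862/5]
rounded: [213, 91, 172]

(0,1) stack=L1,L2,L3; from [0,0,0]:
L1 α=5/8: [135/4, 85/4, 605/4]
L2 α=4/5: [1207/20, 2261/20, 153/4]
L3 α=2/7: [1511/28, 4269/28, 2645/28]
= [54, 152, 94]

query (1,0) [L1,L2,L4] — begin 0,0,0
after L1 α=0: [0, 0, 0]
after L2 α=0: [0, 0, 0]
after L4 α=2/3: [12, 308/3, 218/3]
→ [12, 103, 73]


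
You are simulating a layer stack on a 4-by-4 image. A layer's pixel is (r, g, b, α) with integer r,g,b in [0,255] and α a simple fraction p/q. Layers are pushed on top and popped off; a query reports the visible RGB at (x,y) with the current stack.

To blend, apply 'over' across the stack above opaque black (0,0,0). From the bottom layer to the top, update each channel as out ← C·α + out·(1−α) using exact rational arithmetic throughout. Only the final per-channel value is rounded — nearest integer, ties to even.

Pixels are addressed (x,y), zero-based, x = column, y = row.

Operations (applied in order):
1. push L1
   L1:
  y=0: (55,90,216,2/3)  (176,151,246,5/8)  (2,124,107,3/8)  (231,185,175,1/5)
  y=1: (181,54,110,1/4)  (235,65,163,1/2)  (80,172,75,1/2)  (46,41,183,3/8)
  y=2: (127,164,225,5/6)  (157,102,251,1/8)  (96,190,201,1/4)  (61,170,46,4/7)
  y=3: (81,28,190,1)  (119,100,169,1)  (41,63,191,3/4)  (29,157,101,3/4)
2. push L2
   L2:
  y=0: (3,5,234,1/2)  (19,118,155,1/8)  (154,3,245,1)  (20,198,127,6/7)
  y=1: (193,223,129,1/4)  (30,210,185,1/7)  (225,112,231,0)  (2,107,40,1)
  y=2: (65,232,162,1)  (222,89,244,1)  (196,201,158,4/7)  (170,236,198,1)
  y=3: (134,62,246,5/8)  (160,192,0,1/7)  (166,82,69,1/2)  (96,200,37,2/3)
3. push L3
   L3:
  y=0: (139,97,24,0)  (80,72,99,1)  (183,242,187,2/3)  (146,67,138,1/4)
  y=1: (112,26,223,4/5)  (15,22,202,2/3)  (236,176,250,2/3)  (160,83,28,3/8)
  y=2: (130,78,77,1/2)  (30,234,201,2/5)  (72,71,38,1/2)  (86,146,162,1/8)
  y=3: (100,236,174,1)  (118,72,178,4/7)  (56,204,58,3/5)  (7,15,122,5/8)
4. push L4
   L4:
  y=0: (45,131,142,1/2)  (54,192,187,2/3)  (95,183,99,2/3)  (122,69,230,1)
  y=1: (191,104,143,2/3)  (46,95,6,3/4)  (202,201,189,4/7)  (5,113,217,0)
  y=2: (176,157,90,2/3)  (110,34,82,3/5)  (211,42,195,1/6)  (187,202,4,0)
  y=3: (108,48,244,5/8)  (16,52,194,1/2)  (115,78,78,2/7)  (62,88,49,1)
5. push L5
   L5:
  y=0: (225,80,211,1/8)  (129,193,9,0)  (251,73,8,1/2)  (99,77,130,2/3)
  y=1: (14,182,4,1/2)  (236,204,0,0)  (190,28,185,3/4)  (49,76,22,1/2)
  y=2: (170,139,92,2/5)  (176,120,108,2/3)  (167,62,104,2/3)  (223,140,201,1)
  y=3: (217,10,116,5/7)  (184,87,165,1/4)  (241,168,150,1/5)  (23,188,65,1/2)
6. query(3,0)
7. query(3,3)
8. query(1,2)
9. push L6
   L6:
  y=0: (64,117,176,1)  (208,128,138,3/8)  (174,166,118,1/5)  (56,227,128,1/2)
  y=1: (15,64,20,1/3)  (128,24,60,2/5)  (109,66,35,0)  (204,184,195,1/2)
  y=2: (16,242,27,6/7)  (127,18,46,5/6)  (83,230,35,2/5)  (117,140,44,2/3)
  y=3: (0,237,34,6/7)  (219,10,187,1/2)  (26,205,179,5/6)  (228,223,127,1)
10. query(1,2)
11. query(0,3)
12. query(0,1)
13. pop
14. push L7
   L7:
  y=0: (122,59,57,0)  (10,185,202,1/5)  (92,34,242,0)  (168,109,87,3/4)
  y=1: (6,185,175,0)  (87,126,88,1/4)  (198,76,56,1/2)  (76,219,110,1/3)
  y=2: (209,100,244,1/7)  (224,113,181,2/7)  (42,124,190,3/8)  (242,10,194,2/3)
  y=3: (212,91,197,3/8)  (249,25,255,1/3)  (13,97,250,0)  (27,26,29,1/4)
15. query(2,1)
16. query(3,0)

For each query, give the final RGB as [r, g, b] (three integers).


query (3,0) [L1,L2,L3,L4,L5] — begin 0,0,0
L1 α=1/5: [231/5, 37, 35]
L2 α=6/7: [831/35, 175, 797/7]
L3 α=1/4: [7603/140, 148, 3357/28]
L4 α=1: [122, 69, 230]
L5 α=2/3: [320/3, 223/3, 490/3]
rounded: [107, 74, 163]

(3,3) stack=L1,L2,L3,L4,L5; from [0,0,0]:
after L1 α=3/4: [87/4, 471/4, 303/4]
after L2 α=2/3: [285/4, 2071/12, 599/12]
after L3 α=5/8: [995/32, 2371/32, 3039/32]
after L4 α=1: [62, 88, 49]
after L5 α=1/2: [85/2, 138, 57]
rounded: [42, 138, 57]

(1,2) stack=L1,L2,L3,L4,L5; from [0,0,0]:
+L1 (α=1/8) → [157/8, 51/4, 251/8]
+L2 (α=1) → [222, 89, 244]
+L3 (α=2/5) → [726/5, 147, 1134/5]
+L4 (α=3/5) → [3102/25, 396/5, 3498/25]
+L5 (α=2/3) → [11902/75, 532/5, 2966/25]
= [159, 106, 119]

(1,2) stack=L1,L2,L3,L4,L5,L6; from [0,0,0]:
L1 α=1/8: [157/8, 51/4, 251/8]
L2 α=1: [222, 89, 244]
L3 α=2/5: [726/5, 147, 1134/5]
L4 α=3/5: [3102/25, 396/5, 3498/25]
L5 α=2/3: [11902/75, 532/5, 2966/25]
L6 α=5/6: [59527/450, 491/15, 4358/75]
rounded: [132, 33, 58]

query (0,3) [L1,L2,L3,L4,L5,L6] — begin 0,0,0
L1 α=1: [81, 28, 190]
L2 α=5/8: [913/8, 197/4, 225]
L3 α=1: [100, 236, 174]
L4 α=5/8: [105, 237/2, 871/4]
L5 α=5/7: [185, 41, 2031/14]
L6 α=6/7: [185/7, 209, 4887/98]
rounded: [26, 209, 50]

query (0,1) [L1,L2,L3,L4,L5,L6] — begin 0,0,0
+L1 (α=1/4) → [181/4, 27/2, 55/2]
+L2 (α=1/4) → [1315/16, 527/8, 423/8]
+L3 (α=4/5) → [8483/80, 1359/40, 7559/40]
+L4 (α=2/3) → [39043/240, 9679/120, 6333/40]
+L5 (α=1/2) → [42403/480, 31519/240, 6493/80]
+L6 (α=1/3) → [46003/720, 39199/360, 2431/40]
= [64, 109, 61]

at x=2,y=1 over L1,L2,L3,L4,L5,L7:
+L1 (α=1/2) → [40, 86, 75/2]
+L2 (α=0) → [40, 86, 75/2]
+L3 (α=2/3) → [512/3, 146, 1075/6]
+L4 (α=4/7) → [1320/7, 1242/7, 2587/14]
+L5 (α=3/4) → [2655/14, 915/14, 10357/56]
+L7 (α=1/2) → [5427/28, 1979/28, 13493/112]
→ [194, 71, 120]

(3,0) stack=L1,L2,L3,L4,L5,L7; from [0,0,0]:
after L1 α=1/5: [231/5, 37, 35]
after L2 α=6/7: [831/35, 175, 797/7]
after L3 α=1/4: [7603/140, 148, 3357/28]
after L4 α=1: [122, 69, 230]
after L5 α=2/3: [320/3, 223/3, 490/3]
after L7 α=3/4: [458/3, 301/3, 1273/12]
→ [153, 100, 106]


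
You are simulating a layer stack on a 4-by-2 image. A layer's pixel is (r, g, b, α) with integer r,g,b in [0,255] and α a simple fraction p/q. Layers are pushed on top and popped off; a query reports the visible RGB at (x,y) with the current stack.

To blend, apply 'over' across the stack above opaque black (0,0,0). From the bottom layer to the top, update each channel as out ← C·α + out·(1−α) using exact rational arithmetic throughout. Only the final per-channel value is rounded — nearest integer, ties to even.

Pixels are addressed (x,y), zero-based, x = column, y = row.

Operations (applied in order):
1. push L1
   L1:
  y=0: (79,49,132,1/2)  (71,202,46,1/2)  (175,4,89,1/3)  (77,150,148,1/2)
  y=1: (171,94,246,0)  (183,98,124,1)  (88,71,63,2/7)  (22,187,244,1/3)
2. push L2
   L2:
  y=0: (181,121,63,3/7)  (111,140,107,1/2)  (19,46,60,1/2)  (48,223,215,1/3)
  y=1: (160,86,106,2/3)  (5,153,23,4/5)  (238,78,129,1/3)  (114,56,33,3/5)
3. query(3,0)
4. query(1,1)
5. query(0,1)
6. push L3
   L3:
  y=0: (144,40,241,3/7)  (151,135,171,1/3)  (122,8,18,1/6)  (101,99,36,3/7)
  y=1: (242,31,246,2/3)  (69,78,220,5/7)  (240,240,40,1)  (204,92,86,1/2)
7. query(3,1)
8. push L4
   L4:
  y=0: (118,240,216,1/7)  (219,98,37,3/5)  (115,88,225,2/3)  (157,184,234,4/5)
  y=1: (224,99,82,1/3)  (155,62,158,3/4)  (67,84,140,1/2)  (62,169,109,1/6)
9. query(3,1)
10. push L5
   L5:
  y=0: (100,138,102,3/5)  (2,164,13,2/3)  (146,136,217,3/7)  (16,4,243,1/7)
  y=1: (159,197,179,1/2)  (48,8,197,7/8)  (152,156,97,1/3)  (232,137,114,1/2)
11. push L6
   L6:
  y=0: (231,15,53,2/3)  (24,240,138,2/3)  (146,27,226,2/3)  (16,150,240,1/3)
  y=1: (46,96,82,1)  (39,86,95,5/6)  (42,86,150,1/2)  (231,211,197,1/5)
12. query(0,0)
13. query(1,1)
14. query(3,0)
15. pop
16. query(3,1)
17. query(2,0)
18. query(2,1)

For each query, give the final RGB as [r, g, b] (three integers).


query (3,0) [L1,L2] — begin 0,0,0
L1 α=1/2: [77/2, 75, 74]
L2 α=1/3: [125/3, 373/3, 121]
→ [42, 124, 121]

query (1,1) [L1,L2] — begin 0,0,0
after L1 α=1: [183, 98, 124]
after L2 α=4/5: [203/5, 142, 216/5]
= [41, 142, 43]

(0,1) stack=L1,L2; from [0,0,0]:
+L1 (α=0) → [0, 0, 0]
+L2 (α=2/3) → [320/3, 172/3, 212/3]
rounded: [107, 57, 71]

query (3,1) [L1,L2,L3] — begin 0,0,0
after L1 α=1/3: [22/3, 187/3, 244/3]
after L2 α=3/5: [214/3, 878/15, 157/3]
after L3 α=1/2: [413/3, 1129/15, 415/6]
= [138, 75, 69]

(3,1) stack=L1,L2,L3,L4; from [0,0,0]:
L1 α=1/3: [22/3, 187/3, 244/3]
L2 α=3/5: [214/3, 878/15, 157/3]
L3 α=1/2: [413/3, 1129/15, 415/6]
L4 α=1/6: [2251/18, 818/9, 2729/36]
= [125, 91, 76]

query (0,0) [L1,L2,L3,L4,L5,L6] — begin 0,0,0
+L1 (α=1/2) → [79/2, 49/2, 66]
+L2 (α=3/7) → [701/7, 461/7, 453/7]
+L3 (α=3/7) → [5828/49, 2684/49, 6873/49]
+L4 (α=1/7) → [40750/343, 27864/343, 51822/343]
+L5 (α=3/5) → [36880/343, 39546/343, 208602/1715]
+L6 (α=2/3) → [195346/1029, 16612/343, 390392/5145]
rounded: [190, 48, 76]

query (1,1) [L1,L2,L3,L4,L5,L6] — begin 0,0,0
+L1 (α=1) → [183, 98, 124]
+L2 (α=4/5) → [203/5, 142, 216/5]
+L3 (α=5/7) → [2131/35, 674/7, 5932/35]
+L4 (α=3/4) → [9203/70, 494/7, 11261/70]
+L5 (α=7/8) → [32723/560, 443/28, 107791/560]
+L6 (α=5/6) → [141923/3360, 4161/56, 124597/1120]
→ [42, 74, 111]

at x=3,y=0 over L1,L2,L3,L4,L5,L6:
after L1 α=1/2: [77/2, 75, 74]
after L2 α=1/3: [125/3, 373/3, 121]
after L3 α=3/7: [1409/21, 2383/21, 592/7]
after L4 α=4/5: [14597/105, 17839/105, 7144/35]
after L5 α=1/7: [29754/245, 35818/245, 51369/245]
after L6 α=1/3: [63428/735, 108386/735, 53846/245]
= [86, 147, 220]

(3,1) stack=L1,L2,L3,L4,L5; from [0,0,0]:
+L1 (α=1/3) → [22/3, 187/3, 244/3]
+L2 (α=3/5) → [214/3, 878/15, 157/3]
+L3 (α=1/2) → [413/3, 1129/15, 415/6]
+L4 (α=1/6) → [2251/18, 818/9, 2729/36]
+L5 (α=1/2) → [6427/36, 2051/18, 6833/72]
rounded: [179, 114, 95]

at x=2,y=0 over L1,L2,L3,L4,L5:
after L1 α=1/3: [175/3, 4/3, 89/3]
after L2 α=1/2: [116/3, 71/3, 269/6]
after L3 α=1/6: [473/9, 379/18, 1453/36]
after L4 α=2/3: [2543/27, 3547/54, 17653/108]
after L5 α=3/7: [21998/189, 18110/189, 35230/189]
rounded: [116, 96, 186]

(2,1) stack=L1,L2,L3,L4,L5; from [0,0,0]:
after L1 α=2/7: [176/7, 142/7, 18]
after L2 α=1/3: [2018/21, 830/21, 55]
after L3 α=1: [240, 240, 40]
after L4 α=1/2: [307/2, 162, 90]
after L5 α=1/3: [153, 160, 277/3]
= [153, 160, 92]


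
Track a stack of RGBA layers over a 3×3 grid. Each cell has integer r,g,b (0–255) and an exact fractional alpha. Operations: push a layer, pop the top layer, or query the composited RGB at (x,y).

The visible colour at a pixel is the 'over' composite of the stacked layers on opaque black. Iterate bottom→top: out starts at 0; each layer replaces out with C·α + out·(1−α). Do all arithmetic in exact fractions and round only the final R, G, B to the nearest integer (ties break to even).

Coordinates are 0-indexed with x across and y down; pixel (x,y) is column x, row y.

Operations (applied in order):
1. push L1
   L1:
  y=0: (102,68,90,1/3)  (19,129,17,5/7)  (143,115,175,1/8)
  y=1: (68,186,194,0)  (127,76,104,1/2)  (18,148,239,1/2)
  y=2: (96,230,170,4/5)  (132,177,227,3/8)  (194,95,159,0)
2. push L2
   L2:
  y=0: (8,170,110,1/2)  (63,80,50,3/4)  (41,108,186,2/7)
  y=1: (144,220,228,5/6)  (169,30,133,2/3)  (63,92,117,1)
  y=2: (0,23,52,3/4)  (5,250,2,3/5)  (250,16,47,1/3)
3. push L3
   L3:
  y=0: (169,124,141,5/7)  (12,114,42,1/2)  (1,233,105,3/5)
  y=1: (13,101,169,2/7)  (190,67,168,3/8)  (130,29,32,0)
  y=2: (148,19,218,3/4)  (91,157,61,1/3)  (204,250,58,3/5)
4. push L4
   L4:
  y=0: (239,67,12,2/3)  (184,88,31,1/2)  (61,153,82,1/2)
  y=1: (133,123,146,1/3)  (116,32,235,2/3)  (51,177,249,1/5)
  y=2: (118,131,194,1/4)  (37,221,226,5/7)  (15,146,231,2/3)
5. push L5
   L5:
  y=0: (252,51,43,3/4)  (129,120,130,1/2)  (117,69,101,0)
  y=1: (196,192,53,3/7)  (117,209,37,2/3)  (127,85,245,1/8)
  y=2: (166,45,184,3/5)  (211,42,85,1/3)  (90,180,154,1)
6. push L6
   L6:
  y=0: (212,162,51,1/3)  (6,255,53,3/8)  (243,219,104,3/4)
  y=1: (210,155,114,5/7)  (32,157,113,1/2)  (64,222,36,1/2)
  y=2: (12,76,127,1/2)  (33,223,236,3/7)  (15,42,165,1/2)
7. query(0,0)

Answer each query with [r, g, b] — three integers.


(0,0) stack=L1,L2,L3,L4,L5,L6; from [0,0,0]:
L1 α=1/3: [34, 68/3, 30]
L2 α=1/2: [21, 289/3, 70]
L3 α=5/7: [887/7, 2438/21, 845/7]
L4 α=2/3: [1411/7, 5252/63, 1013/21]
L5 α=3/4: [6703/28, 14891/252, 1861/42]
L6 α=1/3: [9671/42, 35303/378, 2932/63]
→ [230, 93, 47]


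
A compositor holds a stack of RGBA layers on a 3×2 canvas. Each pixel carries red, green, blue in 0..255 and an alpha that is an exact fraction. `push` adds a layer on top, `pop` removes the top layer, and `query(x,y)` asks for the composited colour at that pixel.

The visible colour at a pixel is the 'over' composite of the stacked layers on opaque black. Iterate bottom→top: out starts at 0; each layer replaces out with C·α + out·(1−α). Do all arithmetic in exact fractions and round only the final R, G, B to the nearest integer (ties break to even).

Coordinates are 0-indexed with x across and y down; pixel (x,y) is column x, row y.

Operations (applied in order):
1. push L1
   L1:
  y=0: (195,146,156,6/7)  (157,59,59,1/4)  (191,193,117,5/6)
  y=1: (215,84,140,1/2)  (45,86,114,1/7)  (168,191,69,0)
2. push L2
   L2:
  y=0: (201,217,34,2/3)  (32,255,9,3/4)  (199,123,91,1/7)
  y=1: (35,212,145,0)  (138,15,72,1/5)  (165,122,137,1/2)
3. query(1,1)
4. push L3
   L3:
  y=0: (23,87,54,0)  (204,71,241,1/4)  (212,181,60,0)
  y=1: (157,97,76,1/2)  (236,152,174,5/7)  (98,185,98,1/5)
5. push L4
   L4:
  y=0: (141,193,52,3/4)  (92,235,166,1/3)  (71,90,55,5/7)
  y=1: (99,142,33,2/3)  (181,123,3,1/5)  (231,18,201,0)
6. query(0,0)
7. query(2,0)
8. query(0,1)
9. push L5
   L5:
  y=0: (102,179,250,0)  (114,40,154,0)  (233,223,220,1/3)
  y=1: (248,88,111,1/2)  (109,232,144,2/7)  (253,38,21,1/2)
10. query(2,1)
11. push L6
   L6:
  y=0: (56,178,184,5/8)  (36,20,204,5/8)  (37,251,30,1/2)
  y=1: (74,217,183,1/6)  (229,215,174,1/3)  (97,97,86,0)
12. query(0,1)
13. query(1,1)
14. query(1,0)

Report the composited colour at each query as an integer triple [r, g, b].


at x=1,y=1 over L1,L2:
+L1 (α=1/7) → [45/7, 86/7, 114/7]
+L2 (α=1/5) → [1146/35, 449/35, 192/7]
= [33, 13, 27]

(0,0) stack=L1,L2,L3,L4; from [0,0,0]:
L1 α=6/7: [1170/7, 876/7, 936/7]
L2 α=2/3: [1328/7, 3914/21, 1412/21]
L3 α=0: [1328/7, 3914/21, 1412/21]
L4 α=3/4: [4289/28, 16073/84, 1172/21]
rounded: [153, 191, 56]

(2,0) stack=L1,L2,L3,L4; from [0,0,0]:
L1 α=5/6: [955/6, 965/6, 195/2]
L2 α=1/7: [1154/7, 1088/7, 676/7]
L3 α=0: [1154/7, 1088/7, 676/7]
L4 α=5/7: [4793/49, 5326/49, 3277/49]
= [98, 109, 67]

at x=0,y=1 over L1,L2,L3,L4:
after L1 α=1/2: [215/2, 42, 70]
after L2 α=0: [215/2, 42, 70]
after L3 α=1/2: [529/4, 139/2, 73]
after L4 α=2/3: [1321/12, 707/6, 139/3]
rounded: [110, 118, 46]

(2,1) stack=L1,L2,L3,L4,L5; from [0,0,0]:
L1 α=0: [0, 0, 0]
L2 α=1/2: [165/2, 61, 137/2]
L3 α=1/5: [428/5, 429/5, 372/5]
L4 α=0: [428/5, 429/5, 372/5]
L5 α=1/2: [1693/10, 619/10, 477/10]
= [169, 62, 48]

(0,1) stack=L1,L2,L3,L4,L5,L6; from [0,0,0]:
+L1 (α=1/2) → [215/2, 42, 70]
+L2 (α=0) → [215/2, 42, 70]
+L3 (α=1/2) → [529/4, 139/2, 73]
+L4 (α=2/3) → [1321/12, 707/6, 139/3]
+L5 (α=1/2) → [4297/24, 1235/12, 236/3]
+L6 (α=1/6) → [23261/144, 8779/72, 1729/18]
rounded: [162, 122, 96]

at x=1,y=1 over L1,L2,L3,L4,L5,L6:
+L1 (α=1/7) → [45/7, 86/7, 114/7]
+L2 (α=1/5) → [1146/35, 449/35, 192/7]
+L3 (α=5/7) → [43592/245, 27498/245, 6474/49]
+L4 (α=1/5) → [218713/1225, 140127/1225, 26043/245]
+L5 (α=2/7) → [272123/1715, 253807/1715, 40155/343]
+L6 (α=1/3) → [312327/1715, 292113/1715, 46664/343]
= [182, 170, 136]

query (1,0) [L1,L2,L3,L4,L5,L6] — begin 0,0,0
L1 α=1/4: [157/4, 59/4, 59/4]
L2 α=3/4: [541/16, 3119/16, 167/16]
L3 α=1/4: [4887/64, 10493/64, 4357/64]
L4 α=1/3: [7831/96, 18013/96, 3223/32]
L5 α=0: [7831/96, 18013/96, 3223/32]
L6 α=5/8: [13591/256, 21213/256, 42309/256]
→ [53, 83, 165]


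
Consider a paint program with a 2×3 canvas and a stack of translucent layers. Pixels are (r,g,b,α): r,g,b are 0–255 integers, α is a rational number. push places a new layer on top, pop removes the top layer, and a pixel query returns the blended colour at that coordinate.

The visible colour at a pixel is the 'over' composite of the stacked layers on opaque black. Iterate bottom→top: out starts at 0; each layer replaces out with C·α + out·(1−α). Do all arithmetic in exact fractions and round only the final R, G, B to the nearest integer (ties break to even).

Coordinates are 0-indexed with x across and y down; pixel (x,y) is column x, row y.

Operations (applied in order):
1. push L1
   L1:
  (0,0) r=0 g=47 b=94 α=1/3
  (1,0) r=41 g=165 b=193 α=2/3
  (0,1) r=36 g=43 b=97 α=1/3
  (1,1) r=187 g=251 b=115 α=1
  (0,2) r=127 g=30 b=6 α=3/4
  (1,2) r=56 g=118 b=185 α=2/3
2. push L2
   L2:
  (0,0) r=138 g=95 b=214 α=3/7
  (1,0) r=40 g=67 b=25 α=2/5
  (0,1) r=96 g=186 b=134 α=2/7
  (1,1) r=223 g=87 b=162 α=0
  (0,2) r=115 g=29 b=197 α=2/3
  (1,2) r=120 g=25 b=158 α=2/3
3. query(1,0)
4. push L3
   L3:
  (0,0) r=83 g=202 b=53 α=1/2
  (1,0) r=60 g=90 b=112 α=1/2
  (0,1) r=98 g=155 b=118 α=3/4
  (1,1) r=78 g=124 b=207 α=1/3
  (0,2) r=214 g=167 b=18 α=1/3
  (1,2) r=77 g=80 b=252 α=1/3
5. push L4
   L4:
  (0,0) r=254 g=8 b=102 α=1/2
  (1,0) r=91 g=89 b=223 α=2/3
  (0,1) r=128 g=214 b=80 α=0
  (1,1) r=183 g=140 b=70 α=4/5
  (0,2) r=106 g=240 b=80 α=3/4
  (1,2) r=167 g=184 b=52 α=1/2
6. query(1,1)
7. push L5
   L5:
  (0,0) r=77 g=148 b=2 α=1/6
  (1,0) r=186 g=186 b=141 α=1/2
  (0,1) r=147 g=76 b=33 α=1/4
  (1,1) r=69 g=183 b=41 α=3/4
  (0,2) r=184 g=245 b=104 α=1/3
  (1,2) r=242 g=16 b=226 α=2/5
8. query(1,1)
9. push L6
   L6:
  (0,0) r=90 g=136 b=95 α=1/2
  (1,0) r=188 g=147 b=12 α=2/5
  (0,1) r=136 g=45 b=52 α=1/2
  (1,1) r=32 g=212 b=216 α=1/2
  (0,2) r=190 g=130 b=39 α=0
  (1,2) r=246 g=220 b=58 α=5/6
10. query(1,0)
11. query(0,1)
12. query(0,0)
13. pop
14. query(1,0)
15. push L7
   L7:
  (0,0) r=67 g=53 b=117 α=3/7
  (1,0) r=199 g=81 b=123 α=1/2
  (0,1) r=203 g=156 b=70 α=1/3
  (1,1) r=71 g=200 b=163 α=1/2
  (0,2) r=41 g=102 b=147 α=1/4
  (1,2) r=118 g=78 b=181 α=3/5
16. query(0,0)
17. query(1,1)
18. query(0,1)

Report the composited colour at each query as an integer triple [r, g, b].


at x=1,y=0 over L1,L2:
+L1 (α=2/3) → [82/3, 110, 386/3]
+L2 (α=2/5) → [162/5, 464/5, 436/5]
rounded: [32, 93, 87]

at x=1,y=1 over L1,L2,L3,L4:
after L1 α=1: [187, 251, 115]
after L2 α=0: [187, 251, 115]
after L3 α=1/3: [452/3, 626/3, 437/3]
after L4 α=4/5: [2648/15, 2306/15, 1277/15]
= [177, 154, 85]

(1,1) stack=L1,L2,L3,L4,L5; from [0,0,0]:
+L1 (α=1) → [187, 251, 115]
+L2 (α=0) → [187, 251, 115]
+L3 (α=1/3) → [452/3, 626/3, 437/3]
+L4 (α=4/5) → [2648/15, 2306/15, 1277/15]
+L5 (α=3/4) → [5753/60, 10541/60, 1561/30]
→ [96, 176, 52]

query (1,0) [L1,L2,L3,L4,L5,L6] — begin 0,0,0
+L1 (α=2/3) → [82/3, 110, 386/3]
+L2 (α=2/5) → [162/5, 464/5, 436/5]
+L3 (α=1/2) → [231/5, 457/5, 498/5]
+L4 (α=2/3) → [1141/15, 449/5, 2728/15]
+L5 (α=1/2) → [3931/30, 1379/10, 4843/30]
+L6 (α=2/5) → [7691/50, 7077/50, 5083/50]
= [154, 142, 102]

query (0,1) [L1,L2,L3,L4,L5,L6] — begin 0,0,0
L1 α=1/3: [12, 43/3, 97/3]
L2 α=2/7: [36, 1331/21, 1289/21]
L3 α=3/4: [165/2, 2774/21, 8723/84]
L4 α=0: [165/2, 2774/21, 8723/84]
L5 α=1/4: [789/8, 1653/14, 9647/112]
L6 α=1/2: [1877/16, 2283/28, 15471/224]
= [117, 82, 69]

query (0,0) [L1,L2,L3,L4,L5,L6] — begin 0,0,0
+L1 (α=1/3) → [0, 47/3, 94/3]
+L2 (α=3/7) → [414/7, 149/3, 2302/21]
+L3 (α=1/2) → [995/14, 755/6, 3415/42]
+L4 (α=1/2) → [4551/28, 803/12, 7699/84]
+L5 (α=1/6) → [24911/168, 5791/72, 38663/504]
+L6 (α=1/2) → [40031/336, 15583/144, 86543/1008]
= [119, 108, 86]

query (1,0) [L1,L2,L3,L4,L5] — begin 0,0,0
L1 α=2/3: [82/3, 110, 386/3]
L2 α=2/5: [162/5, 464/5, 436/5]
L3 α=1/2: [231/5, 457/5, 498/5]
L4 α=2/3: [1141/15, 449/5, 2728/15]
L5 α=1/2: [3931/30, 1379/10, 4843/30]
= [131, 138, 161]

at x=0,y=0 over L1,L2,L3,L4,L5,L7:
+L1 (α=1/3) → [0, 47/3, 94/3]
+L2 (α=3/7) → [414/7, 149/3, 2302/21]
+L3 (α=1/2) → [995/14, 755/6, 3415/42]
+L4 (α=1/2) → [4551/28, 803/12, 7699/84]
+L5 (α=1/6) → [24911/168, 5791/72, 38663/504]
+L7 (α=3/7) → [33353/294, 8653/126, 82889/882]
rounded: [113, 69, 94]

(1,1) stack=L1,L2,L3,L4,L5,L7; from [0,0,0]:
+L1 (α=1) → [187, 251, 115]
+L2 (α=0) → [187, 251, 115]
+L3 (α=1/3) → [452/3, 626/3, 437/3]
+L4 (α=4/5) → [2648/15, 2306/15, 1277/15]
+L5 (α=3/4) → [5753/60, 10541/60, 1561/30]
+L7 (α=1/2) → [10013/120, 22541/120, 6451/60]
= [83, 188, 108]

query (0,1) [L1,L2,L3,L4,L5,L7] — begin 0,0,0
+L1 (α=1/3) → [12, 43/3, 97/3]
+L2 (α=2/7) → [36, 1331/21, 1289/21]
+L3 (α=3/4) → [165/2, 2774/21, 8723/84]
+L4 (α=0) → [165/2, 2774/21, 8723/84]
+L5 (α=1/4) → [789/8, 1653/14, 9647/112]
+L7 (α=1/3) → [1601/12, 915/7, 13567/168]
rounded: [133, 131, 81]
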